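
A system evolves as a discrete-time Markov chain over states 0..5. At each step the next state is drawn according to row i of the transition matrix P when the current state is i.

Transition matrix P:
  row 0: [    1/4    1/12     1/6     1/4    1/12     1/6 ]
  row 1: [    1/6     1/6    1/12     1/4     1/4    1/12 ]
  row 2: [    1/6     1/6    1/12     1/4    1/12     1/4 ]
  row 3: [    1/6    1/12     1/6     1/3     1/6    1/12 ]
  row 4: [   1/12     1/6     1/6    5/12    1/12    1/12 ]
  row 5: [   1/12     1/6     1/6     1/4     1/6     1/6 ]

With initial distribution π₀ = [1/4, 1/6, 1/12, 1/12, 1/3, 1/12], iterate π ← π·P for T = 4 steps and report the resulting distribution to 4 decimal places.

π = [0.1571, 0.1287, 0.1439, 0.2983, 0.1406, 0.1314]

t=0: π = [0.2500, 0.1667, 0.0833, 0.0833, 0.3333, 0.0833]
t=1: π = [0.1528, 0.1389, 0.1458, 0.3125, 0.1250, 0.1250]
t=2: π = [0.1586, 0.1279, 0.1429, 0.2969, 0.1429, 0.1308]
t=3: π = [0.1571, 0.1287, 0.1441, 0.2986, 0.1403, 0.1313]
t=4: π = [0.1571, 0.1287, 0.1439, 0.2983, 0.1406, 0.1314]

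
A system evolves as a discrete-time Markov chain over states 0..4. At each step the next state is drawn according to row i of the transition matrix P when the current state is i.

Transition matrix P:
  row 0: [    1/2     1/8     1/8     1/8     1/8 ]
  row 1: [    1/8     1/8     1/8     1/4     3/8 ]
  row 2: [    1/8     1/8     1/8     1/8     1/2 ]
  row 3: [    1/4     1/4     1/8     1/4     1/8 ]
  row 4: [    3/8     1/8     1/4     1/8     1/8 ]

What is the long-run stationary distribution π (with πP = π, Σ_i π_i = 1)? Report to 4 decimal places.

Balance equations π_j = Σ_i π_i·P[i][j]:
  π_0 = 1/2·π_0 + 1/8·π_1 + 1/8·π_2 + 1/4·π_3 + 3/8·π_4
  π_1 = 1/8·π_0 + 1/8·π_1 + 1/8·π_2 + 1/4·π_3 + 1/8·π_4
  π_2 = 1/8·π_0 + 1/8·π_1 + 1/8·π_2 + 1/8·π_3 + 1/4·π_4
  π_3 = 1/8·π_0 + 1/4·π_1 + 1/8·π_2 + 1/4·π_3 + 1/8·π_4
  normalize: π_0 + π_1 + π_2 + π_3 + π_4 = 1
Solving the linear system gives exactly π = [1074/3355, 8/55, 511/3355, 9/55, 733/3355].

π = [0.3201, 0.1455, 0.1523, 0.1636, 0.2185]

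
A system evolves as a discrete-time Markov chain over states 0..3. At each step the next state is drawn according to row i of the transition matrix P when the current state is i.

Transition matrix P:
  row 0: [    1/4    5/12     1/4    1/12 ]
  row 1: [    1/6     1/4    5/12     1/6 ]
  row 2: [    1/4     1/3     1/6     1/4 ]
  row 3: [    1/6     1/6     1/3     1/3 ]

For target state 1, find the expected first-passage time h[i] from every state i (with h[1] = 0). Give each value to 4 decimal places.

h = [2.8163, 0.0000, 3.1837, 3.7959]

First-step conditioning: h[1] = 0; for i ≠ 1, h[i] = 1 + Σ_k P[i][k]·h[k].
  h[0] = 1 + 1/4·h[0] + 1/4·h[2] + 1/12·h[3]
  h[2] = 1 + 1/4·h[0] + 1/6·h[2] + 1/4·h[3]
  h[3] = 1 + 1/6·h[0] + 1/3·h[2] + 1/3·h[3]
Solving the 3×3 linear system over states ≠ 1 gives exactly h = [138/49, 0, 156/49, 186/49] (h[1] = 0 is the target).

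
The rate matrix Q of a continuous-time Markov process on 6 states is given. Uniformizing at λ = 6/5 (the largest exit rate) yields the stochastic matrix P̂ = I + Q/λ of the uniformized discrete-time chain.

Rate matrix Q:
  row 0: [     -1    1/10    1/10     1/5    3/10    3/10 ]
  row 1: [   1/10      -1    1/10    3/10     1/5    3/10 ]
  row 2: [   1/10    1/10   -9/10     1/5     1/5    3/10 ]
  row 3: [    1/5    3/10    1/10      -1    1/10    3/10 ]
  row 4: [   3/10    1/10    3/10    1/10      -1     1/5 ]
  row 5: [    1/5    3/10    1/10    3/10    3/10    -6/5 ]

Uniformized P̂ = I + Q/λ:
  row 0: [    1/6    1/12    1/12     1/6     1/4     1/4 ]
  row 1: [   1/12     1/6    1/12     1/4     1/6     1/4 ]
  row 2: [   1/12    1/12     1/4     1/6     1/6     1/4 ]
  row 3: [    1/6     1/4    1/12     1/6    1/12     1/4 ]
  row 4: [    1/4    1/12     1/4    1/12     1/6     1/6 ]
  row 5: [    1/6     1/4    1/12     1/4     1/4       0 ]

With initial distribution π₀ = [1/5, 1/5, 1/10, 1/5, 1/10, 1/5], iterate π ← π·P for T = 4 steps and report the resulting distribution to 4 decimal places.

π = [0.1572, 0.1580, 0.1360, 0.1805, 0.1804, 0.1879]

t=0: π = [0.2000, 0.2000, 0.1000, 0.2000, 0.1000, 0.2000]
t=1: π = [0.1500, 0.1667, 0.1167, 0.1917, 0.1833, 0.1917]
t=2: π = [0.1583, 0.1611, 0.1333, 0.1813, 0.1792, 0.1868]
t=3: π = [0.1571, 0.1581, 0.1354, 0.1807, 0.1803, 0.1884]
t=4: π = [0.1572, 0.1580, 0.1360, 0.1805, 0.1804, 0.1879]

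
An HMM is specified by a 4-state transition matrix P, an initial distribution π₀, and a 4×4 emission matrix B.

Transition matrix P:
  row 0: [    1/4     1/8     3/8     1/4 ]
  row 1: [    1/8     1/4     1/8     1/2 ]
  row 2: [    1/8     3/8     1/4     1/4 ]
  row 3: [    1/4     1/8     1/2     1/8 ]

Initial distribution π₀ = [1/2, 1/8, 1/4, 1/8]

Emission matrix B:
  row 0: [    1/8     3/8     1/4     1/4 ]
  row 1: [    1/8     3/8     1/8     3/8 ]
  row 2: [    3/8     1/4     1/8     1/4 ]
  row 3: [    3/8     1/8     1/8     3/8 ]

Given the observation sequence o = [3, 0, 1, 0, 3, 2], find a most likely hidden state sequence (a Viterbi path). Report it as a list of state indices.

path = [0, 2, 1, 3, 2, 1]

t=0: δ = [1.250e-01, 4.688e-02, 6.250e-02, 4.688e-02]  (obs o_0=3)
t=1: δ = [3.906e-03, 2.930e-03, 1.758e-02, 1.172e-02]  ψ = [0, 2, 0, 0]  (obs o_1=0)
t=2: δ = [1.099e-03, 2.472e-03, 1.465e-03, 5.493e-04]  ψ = [3, 2, 3, 2]  (obs o_2=1)
t=3: δ = [3.862e-05, 7.725e-05, 1.545e-04, 4.635e-04]  ψ = [1, 1, 0, 1]  (obs o_3=0)
t=4: δ = [2.897e-05, 2.173e-05, 5.794e-05, 2.173e-05]  ψ = [3, 2, 3, 3]  (obs o_4=3)
t=5: δ = [1.810e-06, 2.716e-06, 1.810e-06, 1.810e-06]  ψ = [0, 2, 2, 2]  (obs o_5=2)
backtrack: best end state = 1; path = [0, 2, 1, 3, 2, 1]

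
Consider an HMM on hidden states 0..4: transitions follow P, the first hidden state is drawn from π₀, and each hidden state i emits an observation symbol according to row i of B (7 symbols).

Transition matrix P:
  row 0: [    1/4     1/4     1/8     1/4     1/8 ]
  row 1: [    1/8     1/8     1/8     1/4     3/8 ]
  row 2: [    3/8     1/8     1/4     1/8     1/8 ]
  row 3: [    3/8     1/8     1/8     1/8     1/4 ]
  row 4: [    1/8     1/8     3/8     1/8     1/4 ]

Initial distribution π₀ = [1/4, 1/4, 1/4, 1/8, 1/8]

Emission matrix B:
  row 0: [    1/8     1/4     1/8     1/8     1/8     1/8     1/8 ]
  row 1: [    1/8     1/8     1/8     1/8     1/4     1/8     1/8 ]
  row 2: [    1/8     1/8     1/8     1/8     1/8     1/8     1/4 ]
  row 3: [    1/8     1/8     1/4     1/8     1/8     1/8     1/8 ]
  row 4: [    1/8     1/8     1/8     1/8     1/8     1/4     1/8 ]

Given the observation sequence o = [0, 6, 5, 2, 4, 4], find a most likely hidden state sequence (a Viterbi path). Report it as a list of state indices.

t=0: δ = [3.125e-02, 3.125e-02, 3.125e-02, 1.562e-02, 1.562e-02]  (obs o_0=0)
t=1: δ = [1.465e-03, 9.766e-04, 1.953e-03, 9.766e-04, 1.465e-03]  ψ = [2, 0, 2, 0, 1]  (obs o_1=6)
t=2: δ = [9.155e-05, 4.578e-05, 6.866e-05, 4.578e-05, 9.155e-05]  ψ = [2, 0, 4, 0, 1]  (obs o_2=5)
t=3: δ = [3.219e-06, 2.861e-06, 4.292e-06, 5.722e-06, 2.861e-06]  ψ = [2, 0, 4, 0, 4]  (obs o_3=2)
t=4: δ = [2.682e-07, 2.012e-07, 1.341e-07, 1.006e-07, 1.788e-07]  ψ = [3, 0, 2, 0, 3]  (obs o_4=4)
t=5: δ = [8.382e-09, 1.676e-08, 8.382e-09, 8.382e-09, 9.430e-09]  ψ = [0, 0, 4, 0, 1]  (obs o_5=4)
backtrack: best end state = 1; path = [2, 2, 0, 3, 0, 1]

path = [2, 2, 0, 3, 0, 1]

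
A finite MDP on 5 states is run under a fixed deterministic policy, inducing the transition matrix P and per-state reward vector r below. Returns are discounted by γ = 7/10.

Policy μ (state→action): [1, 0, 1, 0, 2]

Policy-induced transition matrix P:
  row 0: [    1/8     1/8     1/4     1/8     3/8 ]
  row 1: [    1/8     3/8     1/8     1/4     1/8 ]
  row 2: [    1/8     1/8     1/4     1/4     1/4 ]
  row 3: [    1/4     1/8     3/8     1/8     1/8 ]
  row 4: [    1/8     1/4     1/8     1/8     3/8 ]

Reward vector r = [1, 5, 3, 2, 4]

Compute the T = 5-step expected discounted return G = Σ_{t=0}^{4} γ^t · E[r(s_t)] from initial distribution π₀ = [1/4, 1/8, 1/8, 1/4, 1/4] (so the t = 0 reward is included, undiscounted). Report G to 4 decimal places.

t=0: π = [0.2500, 0.1250, 0.1250, 0.2500, 0.2500], E[r] = 2.7500, γ^t·E[r] = 2.750000, running G = 2.750000
t=1: π = [0.1563, 0.1875, 0.2344, 0.1563, 0.2656], E[r] = 3.1719, γ^t·E[r] = 2.220313, running G = 4.970313
t=2: π = [0.1445, 0.2051, 0.2129, 0.1777, 0.2598], E[r] = 3.2031, γ^t·E[r] = 1.569531, running G = 6.539844
t=3: π = [0.1472, 0.2087, 0.2141, 0.1772, 0.2527], E[r] = 3.1985, γ^t·E[r] = 1.097081, running G = 7.636925
t=4: π = [0.1472, 0.2088, 0.2145, 0.1779, 0.2517], E[r] = 3.1971, γ^t·E[r] = 0.767627, running G = 8.404551

G = 8.4046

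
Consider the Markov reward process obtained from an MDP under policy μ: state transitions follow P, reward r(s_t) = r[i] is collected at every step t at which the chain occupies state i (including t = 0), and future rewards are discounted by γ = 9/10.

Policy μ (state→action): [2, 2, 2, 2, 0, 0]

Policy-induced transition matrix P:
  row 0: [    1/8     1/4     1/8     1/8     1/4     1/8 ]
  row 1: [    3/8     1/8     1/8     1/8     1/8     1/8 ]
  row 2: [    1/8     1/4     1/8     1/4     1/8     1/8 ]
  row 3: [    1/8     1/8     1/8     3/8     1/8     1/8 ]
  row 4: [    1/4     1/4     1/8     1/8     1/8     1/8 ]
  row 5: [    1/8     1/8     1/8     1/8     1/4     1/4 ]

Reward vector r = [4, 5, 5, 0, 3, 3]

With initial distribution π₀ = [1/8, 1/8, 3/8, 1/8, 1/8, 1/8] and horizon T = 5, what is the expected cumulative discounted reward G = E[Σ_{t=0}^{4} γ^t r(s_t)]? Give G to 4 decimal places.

t=0: π = [0.1250, 0.1250, 0.3750, 0.1250, 0.1250, 0.1250], E[r] = 3.7500, γ^t·E[r] = 3.750000, running G = 3.750000
t=1: π = [0.1719, 0.2031, 0.1250, 0.2031, 0.1563, 0.1406], E[r] = 3.2188, γ^t·E[r] = 2.896875, running G = 6.646875
t=2: π = [0.1953, 0.1816, 0.1250, 0.1914, 0.1641, 0.1426], E[r] = 3.2344, γ^t·E[r] = 2.619844, running G = 9.266719
t=3: π = [0.1909, 0.1855, 0.1250, 0.1885, 0.1672, 0.1428], E[r] = 3.2466, γ^t·E[r] = 2.366758, running G = 11.633477
t=4: π = [0.1923, 0.1854, 0.1250, 0.1877, 0.1667, 0.1429], E[r] = 3.2498, γ^t·E[r] = 2.132225, running G = 13.765702

G = 13.7657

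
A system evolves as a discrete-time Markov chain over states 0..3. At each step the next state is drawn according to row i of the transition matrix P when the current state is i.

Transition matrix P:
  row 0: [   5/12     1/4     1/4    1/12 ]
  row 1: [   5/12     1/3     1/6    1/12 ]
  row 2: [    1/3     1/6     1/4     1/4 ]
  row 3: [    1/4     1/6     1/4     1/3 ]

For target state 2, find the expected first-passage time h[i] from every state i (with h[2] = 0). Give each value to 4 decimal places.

h = [4.3838, 4.7823, 0.0000, 4.3395]

First-step conditioning: h[2] = 0; for i ≠ 2, h[i] = 1 + Σ_k P[i][k]·h[k].
  h[0] = 1 + 5/12·h[0] + 1/4·h[1] + 1/12·h[3]
  h[1] = 1 + 5/12·h[0] + 1/3·h[1] + 1/12·h[3]
  h[3] = 1 + 1/4·h[0] + 1/6·h[1] + 1/3·h[3]
Solving the 3×3 linear system over states ≠ 2 gives exactly h = [1188/271, 1296/271, 0, 1176/271] (h[2] = 0 is the target).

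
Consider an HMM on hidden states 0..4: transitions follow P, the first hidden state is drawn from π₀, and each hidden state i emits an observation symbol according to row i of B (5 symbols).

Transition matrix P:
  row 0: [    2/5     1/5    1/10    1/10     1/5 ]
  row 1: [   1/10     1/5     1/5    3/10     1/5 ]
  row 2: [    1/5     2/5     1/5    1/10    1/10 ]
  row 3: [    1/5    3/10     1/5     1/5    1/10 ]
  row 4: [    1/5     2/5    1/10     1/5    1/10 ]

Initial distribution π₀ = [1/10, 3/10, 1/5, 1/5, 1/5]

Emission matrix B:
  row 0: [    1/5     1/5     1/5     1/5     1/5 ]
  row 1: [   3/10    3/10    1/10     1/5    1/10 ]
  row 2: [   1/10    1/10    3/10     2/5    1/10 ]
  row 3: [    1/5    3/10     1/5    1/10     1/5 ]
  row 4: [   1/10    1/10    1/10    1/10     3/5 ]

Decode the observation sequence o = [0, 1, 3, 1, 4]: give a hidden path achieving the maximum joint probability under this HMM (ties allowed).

path = [1, 3, 2, 1, 4]

t=0: δ = [2.000e-02, 9.000e-02, 2.000e-02, 4.000e-02, 2.000e-02]  (obs o_0=0)
t=1: δ = [1.800e-03, 5.400e-03, 1.800e-03, 8.100e-03, 1.800e-03]  ψ = [1, 1, 1, 1, 1]  (obs o_1=1)
t=2: δ = [3.240e-04, 4.860e-04, 6.480e-04, 1.620e-04, 1.080e-04]  ψ = [3, 3, 3, 1, 1]  (obs o_2=3)
t=3: δ = [2.592e-05, 7.776e-05, 1.296e-05, 4.374e-05, 9.720e-06]  ψ = [0, 2, 2, 1, 1]  (obs o_3=1)
t=4: δ = [2.074e-06, 1.555e-06, 1.555e-06, 4.666e-06, 9.331e-06]  ψ = [0, 1, 1, 1, 1]  (obs o_4=4)
backtrack: best end state = 4; path = [1, 3, 2, 1, 4]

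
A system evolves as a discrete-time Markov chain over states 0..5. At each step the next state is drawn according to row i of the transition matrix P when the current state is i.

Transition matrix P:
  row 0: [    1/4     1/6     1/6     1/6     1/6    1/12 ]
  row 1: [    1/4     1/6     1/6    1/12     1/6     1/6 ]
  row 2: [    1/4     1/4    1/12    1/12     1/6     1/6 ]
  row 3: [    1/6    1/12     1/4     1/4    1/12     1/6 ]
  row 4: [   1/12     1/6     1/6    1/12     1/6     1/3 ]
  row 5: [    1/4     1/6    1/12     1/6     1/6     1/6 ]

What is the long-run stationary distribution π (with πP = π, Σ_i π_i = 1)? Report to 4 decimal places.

Balance equations π_j = Σ_i π_i·P[i][j]:
  π_0 = 1/4·π_0 + 1/4·π_1 + 1/4·π_2 + 1/6·π_3 + 1/12·π_4 + 1/4·π_5
  π_1 = 1/6·π_0 + 1/6·π_1 + 1/4·π_2 + 1/12·π_3 + 1/6·π_4 + 1/6·π_5
  π_2 = 1/6·π_0 + 1/6·π_1 + 1/12·π_2 + 1/4·π_3 + 1/6·π_4 + 1/12·π_5
  π_3 = 1/6·π_0 + 1/12·π_1 + 1/12·π_2 + 1/4·π_3 + 1/12·π_4 + 1/6·π_5
  π_4 = 1/6·π_0 + 1/6·π_1 + 1/6·π_2 + 1/12·π_3 + 1/6·π_4 + 1/6·π_5
  normalize: π_0 + π_1 + π_2 + π_3 + π_4 + π_5 = 1
Solving the linear system gives exactly π = [1851/8707, 37963/226382, 17100/113191, 1208/8707, 2701/17414, 1522/8707].

π = [0.2126, 0.1677, 0.1511, 0.1387, 0.1551, 0.1748]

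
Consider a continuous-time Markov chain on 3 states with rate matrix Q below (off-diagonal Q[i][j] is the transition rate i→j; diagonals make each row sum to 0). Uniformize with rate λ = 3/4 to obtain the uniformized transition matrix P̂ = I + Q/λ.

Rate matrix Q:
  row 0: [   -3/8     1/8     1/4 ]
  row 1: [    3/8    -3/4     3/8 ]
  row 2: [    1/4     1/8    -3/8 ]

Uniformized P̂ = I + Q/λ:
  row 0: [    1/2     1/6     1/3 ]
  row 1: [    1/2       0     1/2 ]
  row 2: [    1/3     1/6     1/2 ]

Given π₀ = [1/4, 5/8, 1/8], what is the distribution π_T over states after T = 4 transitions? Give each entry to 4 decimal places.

t=0: π = [0.2500, 0.6250, 0.1250]
t=1: π = [0.4792, 0.0625, 0.4583]
t=2: π = [0.4236, 0.1563, 0.4201]
t=3: π = [0.4300, 0.1406, 0.4294]
t=4: π = [0.4284, 0.1432, 0.4283]

π = [0.4284, 0.1432, 0.4283]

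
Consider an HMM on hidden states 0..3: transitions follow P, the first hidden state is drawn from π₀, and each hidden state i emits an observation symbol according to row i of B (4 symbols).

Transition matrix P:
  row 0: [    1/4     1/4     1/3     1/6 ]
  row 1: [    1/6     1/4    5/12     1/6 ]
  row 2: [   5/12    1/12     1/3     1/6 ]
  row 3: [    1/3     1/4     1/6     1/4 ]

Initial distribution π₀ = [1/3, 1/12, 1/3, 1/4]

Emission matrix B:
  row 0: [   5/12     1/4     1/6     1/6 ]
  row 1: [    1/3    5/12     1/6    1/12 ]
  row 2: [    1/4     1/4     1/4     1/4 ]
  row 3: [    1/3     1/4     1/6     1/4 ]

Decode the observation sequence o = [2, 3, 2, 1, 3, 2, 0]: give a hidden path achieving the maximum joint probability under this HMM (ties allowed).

path = [2, 2, 0, 1, 2, 2, 0]

t=0: δ = [5.556e-02, 1.389e-02, 8.333e-02, 4.167e-02]  (obs o_0=2)
t=1: δ = [5.787e-03, 1.157e-03, 6.944e-03, 3.472e-03]  ψ = [2, 0, 2, 2]  (obs o_1=3)
t=2: δ = [4.823e-04, 2.411e-04, 5.787e-04, 1.929e-04]  ψ = [2, 0, 2, 2]  (obs o_2=2)
t=3: δ = [6.028e-05, 5.023e-05, 4.823e-05, 2.411e-05]  ψ = [2, 0, 2, 2]  (obs o_3=1)
t=4: δ = [3.349e-06, 1.256e-06, 5.233e-06, 2.512e-06]  ψ = [2, 0, 1, 0]  (obs o_4=3)
t=5: δ = [3.634e-07, 1.395e-07, 4.361e-07, 1.454e-07]  ψ = [2, 0, 2, 2]  (obs o_5=2)
t=6: δ = [7.571e-08, 3.028e-08, 3.634e-08, 2.423e-08]  ψ = [2, 0, 2, 2]  (obs o_6=0)
backtrack: best end state = 0; path = [2, 2, 0, 1, 2, 2, 0]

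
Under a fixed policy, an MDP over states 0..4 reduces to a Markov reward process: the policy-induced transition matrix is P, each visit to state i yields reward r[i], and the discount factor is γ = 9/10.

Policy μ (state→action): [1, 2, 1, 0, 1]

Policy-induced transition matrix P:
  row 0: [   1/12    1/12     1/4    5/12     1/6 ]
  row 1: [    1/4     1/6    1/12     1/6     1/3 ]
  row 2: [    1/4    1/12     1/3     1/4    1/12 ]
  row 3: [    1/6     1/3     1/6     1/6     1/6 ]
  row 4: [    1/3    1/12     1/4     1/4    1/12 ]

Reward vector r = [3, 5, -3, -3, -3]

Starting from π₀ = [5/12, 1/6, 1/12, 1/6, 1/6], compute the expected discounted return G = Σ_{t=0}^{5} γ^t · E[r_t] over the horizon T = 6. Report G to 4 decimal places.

G = -1.1642

t=0: π = [0.4167, 0.1667, 0.0833, 0.1667, 0.1667], E[r] = 0.8333, γ^t·E[r] = 0.833333, running G = 0.833333
t=1: π = [0.1806, 0.1389, 0.2153, 0.2917, 0.1736], E[r] = -0.8056, γ^t·E[r] = -0.725000, running G = 0.108333
t=2: π = [0.2101, 0.1678, 0.2205, 0.2442, 0.1574], E[r] = -0.3970, γ^t·E[r] = -0.321563, running G = -0.213229
t=3: π = [0.2078, 0.1584, 0.2201, 0.2507, 0.1631], E[r] = -0.4865, γ^t·E[r] = -0.354656, running G = -0.567885
t=4: π = [0.2081, 0.1592, 0.2211, 0.2505, 0.1611], E[r] = -0.4779, γ^t·E[r] = -0.313564, running G = -0.881449
t=5: π = [0.2079, 0.1592, 0.2210, 0.2505, 0.1614], E[r] = -0.4789, γ^t·E[r] = -0.282790, running G = -1.164240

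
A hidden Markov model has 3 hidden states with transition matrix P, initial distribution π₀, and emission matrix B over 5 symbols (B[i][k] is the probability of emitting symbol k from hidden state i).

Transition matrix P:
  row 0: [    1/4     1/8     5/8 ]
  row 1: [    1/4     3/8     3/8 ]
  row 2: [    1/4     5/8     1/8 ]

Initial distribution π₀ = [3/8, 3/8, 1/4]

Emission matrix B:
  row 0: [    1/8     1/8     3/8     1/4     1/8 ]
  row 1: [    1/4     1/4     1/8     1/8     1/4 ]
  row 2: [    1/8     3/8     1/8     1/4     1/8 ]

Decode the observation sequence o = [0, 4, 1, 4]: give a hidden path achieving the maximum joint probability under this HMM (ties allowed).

t=0: δ = [4.688e-02, 9.375e-02, 3.125e-02]  (obs o_0=0)
t=1: δ = [2.930e-03, 8.789e-03, 4.395e-03]  ψ = [1, 1, 1]  (obs o_1=4)
t=2: δ = [2.747e-04, 8.240e-04, 1.236e-03]  ψ = [1, 1, 1]  (obs o_2=1)
t=3: δ = [3.862e-05, 1.931e-04, 3.862e-05]  ψ = [2, 2, 1]  (obs o_3=4)
backtrack: best end state = 1; path = [1, 1, 2, 1]

path = [1, 1, 2, 1]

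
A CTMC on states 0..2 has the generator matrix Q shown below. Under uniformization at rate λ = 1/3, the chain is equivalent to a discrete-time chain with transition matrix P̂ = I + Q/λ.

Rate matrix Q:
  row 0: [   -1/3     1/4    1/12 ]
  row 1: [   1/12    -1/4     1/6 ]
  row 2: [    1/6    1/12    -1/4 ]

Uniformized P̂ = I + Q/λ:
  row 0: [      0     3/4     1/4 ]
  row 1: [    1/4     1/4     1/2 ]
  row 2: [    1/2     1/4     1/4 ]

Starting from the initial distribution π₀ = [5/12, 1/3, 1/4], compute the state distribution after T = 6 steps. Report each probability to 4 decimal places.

t=0: π = [0.4167, 0.3333, 0.2500]
t=1: π = [0.2083, 0.4583, 0.3333]
t=2: π = [0.2813, 0.3542, 0.3646]
t=3: π = [0.2708, 0.3906, 0.3385]
t=4: π = [0.2669, 0.3854, 0.3477]
t=5: π = [0.2702, 0.3835, 0.3464]
t=6: π = [0.2690, 0.3851, 0.3459]

π = [0.2690, 0.3851, 0.3459]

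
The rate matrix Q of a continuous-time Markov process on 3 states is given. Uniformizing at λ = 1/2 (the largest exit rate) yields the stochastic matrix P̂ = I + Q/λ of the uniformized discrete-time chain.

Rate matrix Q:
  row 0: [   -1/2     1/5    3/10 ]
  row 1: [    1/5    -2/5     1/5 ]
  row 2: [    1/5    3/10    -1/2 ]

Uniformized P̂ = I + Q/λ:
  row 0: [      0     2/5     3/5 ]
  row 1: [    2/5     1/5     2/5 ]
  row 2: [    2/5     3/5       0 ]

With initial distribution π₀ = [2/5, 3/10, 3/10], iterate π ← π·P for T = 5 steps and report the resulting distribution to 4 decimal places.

π = [0.2845, 0.3857, 0.3297]

t=0: π = [0.4000, 0.3000, 0.3000]
t=1: π = [0.2400, 0.4000, 0.3600]
t=2: π = [0.3040, 0.3920, 0.3040]
t=3: π = [0.2784, 0.3824, 0.3392]
t=4: π = [0.2886, 0.3914, 0.3200]
t=5: π = [0.2845, 0.3857, 0.3297]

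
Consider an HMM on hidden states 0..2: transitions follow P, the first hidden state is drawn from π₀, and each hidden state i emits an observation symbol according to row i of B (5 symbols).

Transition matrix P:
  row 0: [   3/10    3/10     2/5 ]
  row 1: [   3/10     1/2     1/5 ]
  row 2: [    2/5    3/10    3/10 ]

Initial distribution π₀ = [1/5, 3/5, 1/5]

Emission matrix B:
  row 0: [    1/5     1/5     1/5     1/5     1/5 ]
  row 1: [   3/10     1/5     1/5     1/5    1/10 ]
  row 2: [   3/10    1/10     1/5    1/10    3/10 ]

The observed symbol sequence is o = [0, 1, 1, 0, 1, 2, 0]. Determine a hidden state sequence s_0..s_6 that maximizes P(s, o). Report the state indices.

t=0: δ = [4.000e-02, 1.800e-01, 6.000e-02]  (obs o_0=0)
t=1: δ = [1.080e-02, 1.800e-02, 3.600e-03]  ψ = [1, 1, 1]  (obs o_1=1)
t=2: δ = [1.080e-03, 1.800e-03, 4.320e-04]  ψ = [1, 1, 0]  (obs o_2=1)
t=3: δ = [1.080e-04, 2.700e-04, 1.296e-04]  ψ = [1, 1, 0]  (obs o_3=0)
t=4: δ = [1.620e-05, 2.700e-05, 5.400e-06]  ψ = [1, 1, 1]  (obs o_4=1)
t=5: δ = [1.620e-06, 2.700e-06, 1.296e-06]  ψ = [1, 1, 0]  (obs o_5=2)
t=6: δ = [1.620e-07, 4.050e-07, 1.944e-07]  ψ = [1, 1, 0]  (obs o_6=0)
backtrack: best end state = 1; path = [1, 1, 1, 1, 1, 1, 1]

path = [1, 1, 1, 1, 1, 1, 1]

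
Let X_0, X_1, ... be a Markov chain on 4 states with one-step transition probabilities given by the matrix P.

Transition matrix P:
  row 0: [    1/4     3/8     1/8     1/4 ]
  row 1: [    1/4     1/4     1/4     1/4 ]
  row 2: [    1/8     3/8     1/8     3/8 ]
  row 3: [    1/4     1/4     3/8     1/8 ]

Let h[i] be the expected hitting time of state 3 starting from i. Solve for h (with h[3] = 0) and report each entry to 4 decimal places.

First-step conditioning: h[3] = 0; for i ≠ 3, h[i] = 1 + Σ_k P[i][k]·h[k].
  h[0] = 1 + 1/4·h[0] + 3/8·h[1] + 1/8·h[2]
  h[1] = 1 + 1/4·h[0] + 1/4·h[1] + 1/4·h[2]
  h[2] = 1 + 1/8·h[0] + 3/8·h[1] + 1/8·h[2]
Solving the 3×3 linear system over states ≠ 3 gives exactly h = [48/13, 142/39, 42/13, 0] (h[3] = 0 is the target).

h = [3.6923, 3.6410, 3.2308, 0.0000]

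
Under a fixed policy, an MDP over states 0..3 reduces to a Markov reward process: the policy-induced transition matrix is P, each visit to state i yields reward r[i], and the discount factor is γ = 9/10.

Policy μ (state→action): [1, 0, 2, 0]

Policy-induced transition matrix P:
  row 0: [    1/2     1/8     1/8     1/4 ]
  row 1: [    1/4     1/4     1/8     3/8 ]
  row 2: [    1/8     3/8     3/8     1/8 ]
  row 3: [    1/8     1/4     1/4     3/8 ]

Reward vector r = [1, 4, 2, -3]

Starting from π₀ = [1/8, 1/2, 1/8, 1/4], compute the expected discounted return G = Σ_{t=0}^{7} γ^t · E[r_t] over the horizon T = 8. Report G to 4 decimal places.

G = 5.1575

t=0: π = [0.1250, 0.5000, 0.1250, 0.2500], E[r] = 1.6250, γ^t·E[r] = 1.625000, running G = 1.625000
t=1: π = [0.2344, 0.2500, 0.1875, 0.3281], E[r] = 0.6250, γ^t·E[r] = 0.562500, running G = 2.187500
t=2: π = [0.2441, 0.2441, 0.2129, 0.2988], E[r] = 0.7500, γ^t·E[r] = 0.607500, running G = 2.795000
t=3: π = [0.2471, 0.2461, 0.2156, 0.2913], E[r] = 0.7888, γ^t·E[r] = 0.575049, running G = 3.370049
t=4: π = [0.2484, 0.2461, 0.2153, 0.2902], E[r] = 0.7926, γ^t·E[r] = 0.520027, running G = 3.890075
t=5: π = [0.2489, 0.2459, 0.2151, 0.2901], E[r] = 0.7922, γ^t·E[r] = 0.467783, running G = 4.357858
t=6: π = [0.2491, 0.2458, 0.2150, 0.2901], E[r] = 0.7919, γ^t·E[r] = 0.420860, running G = 4.778718
t=7: π = [0.2491, 0.2457, 0.2150, 0.2901], E[r] = 0.7918, γ^t·E[r] = 0.378735, running G = 5.157452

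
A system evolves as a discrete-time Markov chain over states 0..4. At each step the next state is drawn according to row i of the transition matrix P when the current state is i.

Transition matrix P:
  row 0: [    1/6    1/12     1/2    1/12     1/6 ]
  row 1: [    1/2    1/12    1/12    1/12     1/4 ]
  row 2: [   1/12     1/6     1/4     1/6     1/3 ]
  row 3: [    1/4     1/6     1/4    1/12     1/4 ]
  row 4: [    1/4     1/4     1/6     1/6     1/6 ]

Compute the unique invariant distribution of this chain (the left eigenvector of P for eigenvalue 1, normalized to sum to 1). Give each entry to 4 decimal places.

Balance equations π_j = Σ_i π_i·P[i][j]:
  π_0 = 1/6·π_0 + 1/2·π_1 + 1/12·π_2 + 1/4·π_3 + 1/4·π_4
  π_1 = 1/12·π_0 + 1/12·π_1 + 1/6·π_2 + 1/6·π_3 + 1/4·π_4
  π_2 = 1/2·π_0 + 1/12·π_1 + 1/4·π_2 + 1/4·π_3 + 1/6·π_4
  π_3 = 1/12·π_0 + 1/12·π_1 + 1/6·π_2 + 1/12·π_3 + 1/6·π_4
  normalize: π_0 + π_1 + π_2 + π_3 + π_4 = 1
Solving the linear system gives exactly π = [6368/28153, 4347/28153, 7358/28153, 3507/28153, 6573/28153].

π = [0.2262, 0.1544, 0.2614, 0.1246, 0.2335]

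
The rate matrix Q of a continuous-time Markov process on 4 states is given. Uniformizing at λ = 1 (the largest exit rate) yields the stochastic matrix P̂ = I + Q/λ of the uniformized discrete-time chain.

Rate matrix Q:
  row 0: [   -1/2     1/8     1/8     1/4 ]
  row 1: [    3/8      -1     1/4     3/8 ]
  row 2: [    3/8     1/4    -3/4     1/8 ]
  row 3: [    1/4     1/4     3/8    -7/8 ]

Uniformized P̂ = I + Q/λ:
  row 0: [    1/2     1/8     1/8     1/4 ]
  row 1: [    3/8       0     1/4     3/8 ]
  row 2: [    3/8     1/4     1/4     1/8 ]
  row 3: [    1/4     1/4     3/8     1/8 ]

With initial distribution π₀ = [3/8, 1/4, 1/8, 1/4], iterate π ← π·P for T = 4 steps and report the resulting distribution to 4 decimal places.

t=0: π = [0.3750, 0.2500, 0.1250, 0.2500]
t=1: π = [0.3906, 0.1406, 0.2344, 0.2344]
t=2: π = [0.3945, 0.1660, 0.2305, 0.2090]
t=3: π = [0.3982, 0.1592, 0.2268, 0.2158]
t=4: π = [0.3978, 0.1604, 0.2272, 0.2146]

π = [0.3978, 0.1604, 0.2272, 0.2146]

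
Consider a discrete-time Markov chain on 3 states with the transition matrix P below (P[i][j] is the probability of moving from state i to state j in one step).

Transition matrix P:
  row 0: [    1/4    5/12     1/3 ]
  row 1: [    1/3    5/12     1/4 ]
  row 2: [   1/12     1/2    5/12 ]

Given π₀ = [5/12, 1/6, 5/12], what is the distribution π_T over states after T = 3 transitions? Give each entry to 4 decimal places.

t=0: π = [0.4167, 0.1667, 0.4167]
t=1: π = [0.1944, 0.4514, 0.3542]
t=2: π = [0.2286, 0.4462, 0.3252]
t=3: π = [0.2330, 0.4438, 0.3233]

π = [0.2330, 0.4438, 0.3233]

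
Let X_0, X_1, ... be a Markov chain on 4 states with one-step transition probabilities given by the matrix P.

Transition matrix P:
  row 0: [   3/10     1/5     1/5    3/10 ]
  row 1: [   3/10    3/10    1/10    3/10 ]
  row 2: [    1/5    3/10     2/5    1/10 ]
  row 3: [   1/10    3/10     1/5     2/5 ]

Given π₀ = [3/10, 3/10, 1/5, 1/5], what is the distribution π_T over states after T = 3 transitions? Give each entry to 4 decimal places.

t=0: π = [0.3000, 0.3000, 0.2000, 0.2000]
t=1: π = [0.2400, 0.2700, 0.2100, 0.2800]
t=2: π = [0.2230, 0.2760, 0.2150, 0.2860]
t=3: π = [0.2213, 0.2777, 0.2154, 0.2856]

π = [0.2213, 0.2777, 0.2154, 0.2856]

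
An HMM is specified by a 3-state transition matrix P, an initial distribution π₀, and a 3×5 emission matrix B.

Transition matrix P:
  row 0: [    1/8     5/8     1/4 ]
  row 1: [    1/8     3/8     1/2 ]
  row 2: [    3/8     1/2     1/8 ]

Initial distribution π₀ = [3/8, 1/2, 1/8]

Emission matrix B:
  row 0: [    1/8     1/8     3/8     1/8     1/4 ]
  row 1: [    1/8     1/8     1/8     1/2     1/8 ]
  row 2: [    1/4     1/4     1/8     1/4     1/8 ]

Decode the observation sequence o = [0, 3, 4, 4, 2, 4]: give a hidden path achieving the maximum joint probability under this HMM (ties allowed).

t=0: δ = [4.688e-02, 6.250e-02, 3.125e-02]  (obs o_0=0)
t=1: δ = [1.465e-03, 1.465e-02, 7.812e-03]  ψ = [2, 0, 1]  (obs o_1=3)
t=2: δ = [7.324e-04, 6.866e-04, 9.155e-04]  ψ = [2, 1, 1]  (obs o_2=4)
t=3: δ = [8.583e-05, 5.722e-05, 4.292e-05]  ψ = [2, 0, 1]  (obs o_3=4)
t=4: δ = [6.035e-06, 6.706e-06, 3.576e-06]  ψ = [2, 0, 1]  (obs o_4=2)
t=5: δ = [3.353e-07, 4.715e-07, 4.191e-07]  ψ = [2, 0, 1]  (obs o_5=4)
backtrack: best end state = 1; path = [0, 1, 1, 2, 0, 1]

path = [0, 1, 1, 2, 0, 1]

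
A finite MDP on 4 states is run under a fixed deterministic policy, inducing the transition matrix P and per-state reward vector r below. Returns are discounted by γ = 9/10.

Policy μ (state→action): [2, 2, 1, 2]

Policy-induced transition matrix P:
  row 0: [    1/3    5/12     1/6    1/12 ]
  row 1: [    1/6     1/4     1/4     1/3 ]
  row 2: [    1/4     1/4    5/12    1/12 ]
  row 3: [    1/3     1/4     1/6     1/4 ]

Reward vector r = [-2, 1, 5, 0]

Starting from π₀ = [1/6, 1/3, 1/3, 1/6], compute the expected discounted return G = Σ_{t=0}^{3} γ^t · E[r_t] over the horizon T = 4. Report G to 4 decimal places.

G = 4.3384

t=0: π = [0.1667, 0.3333, 0.3333, 0.1667], E[r] = 1.6667, γ^t·E[r] = 1.666667, running G = 1.666667
t=1: π = [0.2500, 0.2778, 0.2778, 0.1944], E[r] = 1.1667, γ^t·E[r] = 1.050000, running G = 2.716667
t=2: π = [0.2639, 0.2917, 0.2593, 0.1852], E[r] = 1.0602, γ^t·E[r] = 0.858750, running G = 3.575417
t=3: π = [0.2631, 0.2940, 0.2558, 0.1871], E[r] = 1.0467, γ^t·E[r] = 0.763031, running G = 4.338448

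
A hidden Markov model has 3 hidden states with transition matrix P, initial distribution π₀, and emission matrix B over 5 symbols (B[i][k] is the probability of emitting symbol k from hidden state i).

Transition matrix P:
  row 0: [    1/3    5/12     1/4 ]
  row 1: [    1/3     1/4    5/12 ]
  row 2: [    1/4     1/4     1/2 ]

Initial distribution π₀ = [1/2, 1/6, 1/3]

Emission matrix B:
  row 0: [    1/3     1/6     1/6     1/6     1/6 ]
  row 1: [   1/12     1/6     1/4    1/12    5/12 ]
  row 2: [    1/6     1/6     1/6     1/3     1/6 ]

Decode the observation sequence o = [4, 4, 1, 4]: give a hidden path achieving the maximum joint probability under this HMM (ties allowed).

path = [0, 1, 0, 1]

t=0: δ = [8.333e-02, 6.944e-02, 5.556e-02]  (obs o_0=4)
t=1: δ = [4.630e-03, 1.447e-02, 4.823e-03]  ψ = [0, 0, 1]  (obs o_1=4)
t=2: δ = [8.038e-04, 6.028e-04, 1.005e-03]  ψ = [1, 1, 1]  (obs o_2=1)
t=3: δ = [4.465e-05, 1.395e-04, 8.372e-05]  ψ = [0, 0, 2]  (obs o_3=4)
backtrack: best end state = 1; path = [0, 1, 0, 1]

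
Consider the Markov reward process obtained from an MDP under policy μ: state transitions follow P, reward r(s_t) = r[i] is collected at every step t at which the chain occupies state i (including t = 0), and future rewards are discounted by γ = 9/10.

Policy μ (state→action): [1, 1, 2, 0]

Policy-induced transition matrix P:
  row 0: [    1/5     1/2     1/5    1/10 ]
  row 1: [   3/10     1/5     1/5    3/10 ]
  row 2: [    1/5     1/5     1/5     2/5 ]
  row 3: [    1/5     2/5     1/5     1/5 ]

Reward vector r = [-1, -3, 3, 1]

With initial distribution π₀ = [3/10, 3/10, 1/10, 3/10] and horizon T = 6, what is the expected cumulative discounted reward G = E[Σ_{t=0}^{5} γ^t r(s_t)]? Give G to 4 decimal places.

G = -1.9519

t=0: π = [0.3000, 0.3000, 0.1000, 0.3000], E[r] = -0.6000, γ^t·E[r] = -0.600000, running G = -0.600000
t=1: π = [0.2300, 0.3500, 0.2000, 0.2200], E[r] = -0.4600, γ^t·E[r] = -0.414000, running G = -1.014000
t=2: π = [0.2350, 0.3130, 0.2000, 0.2520], E[r] = -0.3220, γ^t·E[r] = -0.260820, running G = -1.274820
t=3: π = [0.2313, 0.3209, 0.2000, 0.2478], E[r] = -0.3462, γ^t·E[r] = -0.252380, running G = -1.527200
t=4: π = [0.2321, 0.3190, 0.2000, 0.2490], E[r] = -0.3400, γ^t·E[r] = -0.223061, running G = -1.750261
t=5: π = [0.2319, 0.3194, 0.2000, 0.2487], E[r] = -0.3415, γ^t·E[r] = -0.201632, running G = -1.951893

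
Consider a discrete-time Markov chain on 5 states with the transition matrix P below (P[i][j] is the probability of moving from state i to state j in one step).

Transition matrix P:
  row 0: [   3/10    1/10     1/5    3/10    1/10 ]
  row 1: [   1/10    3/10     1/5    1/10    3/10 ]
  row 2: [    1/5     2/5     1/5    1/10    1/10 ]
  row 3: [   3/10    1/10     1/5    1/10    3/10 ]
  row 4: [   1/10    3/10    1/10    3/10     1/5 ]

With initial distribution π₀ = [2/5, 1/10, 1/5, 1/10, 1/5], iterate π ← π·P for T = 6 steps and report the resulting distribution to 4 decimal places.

π = [0.1924, 0.2435, 0.1795, 0.1795, 0.2051]

t=0: π = [0.4000, 0.1000, 0.2000, 0.1000, 0.2000]
t=1: π = [0.2200, 0.2200, 0.1800, 0.2200, 0.1600]
t=2: π = [0.2060, 0.2300, 0.1840, 0.1760, 0.2040]
t=3: π = [0.1948, 0.2420, 0.1796, 0.1820, 0.2016]
t=4: π = [0.1933, 0.2426, 0.1798, 0.1793, 0.2050]
t=5: π = [0.1925, 0.2435, 0.1795, 0.1797, 0.2049]
t=6: π = [0.1924, 0.2435, 0.1795, 0.1795, 0.2051]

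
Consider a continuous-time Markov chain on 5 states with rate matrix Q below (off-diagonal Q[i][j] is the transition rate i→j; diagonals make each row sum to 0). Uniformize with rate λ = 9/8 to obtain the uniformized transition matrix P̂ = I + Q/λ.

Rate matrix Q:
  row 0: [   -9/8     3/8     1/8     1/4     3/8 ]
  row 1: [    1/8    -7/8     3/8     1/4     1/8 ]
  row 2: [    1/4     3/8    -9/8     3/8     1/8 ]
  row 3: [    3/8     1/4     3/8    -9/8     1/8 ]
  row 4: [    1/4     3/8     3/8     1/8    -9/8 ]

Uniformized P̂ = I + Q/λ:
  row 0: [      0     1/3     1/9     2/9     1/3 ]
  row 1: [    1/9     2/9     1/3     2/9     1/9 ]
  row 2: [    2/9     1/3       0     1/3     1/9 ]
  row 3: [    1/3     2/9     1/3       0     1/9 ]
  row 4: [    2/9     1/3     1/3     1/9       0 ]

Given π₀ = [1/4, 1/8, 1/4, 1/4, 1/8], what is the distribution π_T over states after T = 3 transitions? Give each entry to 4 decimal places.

π = [0.1740, 0.2814, 0.2195, 0.1912, 0.1339]

t=0: π = [0.2500, 0.1250, 0.2500, 0.2500, 0.1250]
t=1: π = [0.1806, 0.2917, 0.1944, 0.1806, 0.1528]
t=2: π = [0.1698, 0.2809, 0.2284, 0.1867, 0.1343]
t=3: π = [0.1740, 0.2814, 0.2195, 0.1912, 0.1339]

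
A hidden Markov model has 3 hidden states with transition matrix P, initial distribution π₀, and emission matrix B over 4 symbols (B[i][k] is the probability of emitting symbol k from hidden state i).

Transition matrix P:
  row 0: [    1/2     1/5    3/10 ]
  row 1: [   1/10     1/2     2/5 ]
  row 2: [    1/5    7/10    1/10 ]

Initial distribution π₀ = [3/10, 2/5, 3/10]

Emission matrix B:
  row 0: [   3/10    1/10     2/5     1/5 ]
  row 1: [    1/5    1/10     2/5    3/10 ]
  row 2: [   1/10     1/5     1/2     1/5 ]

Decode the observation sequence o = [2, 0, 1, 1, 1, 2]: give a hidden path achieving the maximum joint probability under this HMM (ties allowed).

path = [2, 1, 2, 1, 2, 1]

t=0: δ = [1.200e-01, 1.600e-01, 1.500e-01]  (obs o_0=2)
t=1: δ = [1.800e-02, 2.100e-02, 6.400e-03]  ψ = [0, 2, 1]  (obs o_1=0)
t=2: δ = [9.000e-04, 1.050e-03, 1.680e-03]  ψ = [0, 1, 1]  (obs o_2=1)
t=3: δ = [4.500e-05, 1.176e-04, 8.400e-05]  ψ = [0, 2, 1]  (obs o_3=1)
t=4: δ = [2.250e-06, 5.880e-06, 9.408e-06]  ψ = [0, 1, 1]  (obs o_4=1)
t=5: δ = [7.526e-07, 2.634e-06, 1.176e-06]  ψ = [2, 2, 1]  (obs o_5=2)
backtrack: best end state = 1; path = [2, 1, 2, 1, 2, 1]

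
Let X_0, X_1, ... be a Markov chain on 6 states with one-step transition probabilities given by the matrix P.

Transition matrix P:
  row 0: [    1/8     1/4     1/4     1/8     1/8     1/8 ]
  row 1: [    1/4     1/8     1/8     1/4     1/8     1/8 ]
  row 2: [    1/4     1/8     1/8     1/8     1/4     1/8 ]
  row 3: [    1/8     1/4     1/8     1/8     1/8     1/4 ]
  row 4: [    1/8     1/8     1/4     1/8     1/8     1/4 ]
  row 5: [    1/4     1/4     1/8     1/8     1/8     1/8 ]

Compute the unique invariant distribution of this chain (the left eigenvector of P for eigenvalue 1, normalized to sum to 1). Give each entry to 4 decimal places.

π = [0.1895, 0.1875, 0.1669, 0.1484, 0.1459, 0.1618]

Balance equations π_j = Σ_i π_i·P[i][j]:
  π_0 = 1/8·π_0 + 1/4·π_1 + 1/4·π_2 + 1/8·π_3 + 1/8·π_4 + 1/4·π_5
  π_1 = 1/4·π_0 + 1/8·π_1 + 1/8·π_2 + 1/4·π_3 + 1/8·π_4 + 1/4·π_5
  π_2 = 1/4·π_0 + 1/8·π_1 + 1/8·π_2 + 1/8·π_3 + 1/4·π_4 + 1/8·π_5
  π_3 = 1/8·π_0 + 1/4·π_1 + 1/8·π_2 + 1/8·π_3 + 1/8·π_4 + 1/8·π_5
  π_4 = 1/8·π_0 + 1/8·π_1 + 1/4·π_2 + 1/8·π_3 + 1/8·π_4 + 1/8·π_5
  normalize: π_0 + π_1 + π_2 + π_3 + π_4 + π_5 = 1
Solving the linear system gives exactly π = [123/649, 365/1947, 325/1947, 289/1947, 284/1947, 105/649].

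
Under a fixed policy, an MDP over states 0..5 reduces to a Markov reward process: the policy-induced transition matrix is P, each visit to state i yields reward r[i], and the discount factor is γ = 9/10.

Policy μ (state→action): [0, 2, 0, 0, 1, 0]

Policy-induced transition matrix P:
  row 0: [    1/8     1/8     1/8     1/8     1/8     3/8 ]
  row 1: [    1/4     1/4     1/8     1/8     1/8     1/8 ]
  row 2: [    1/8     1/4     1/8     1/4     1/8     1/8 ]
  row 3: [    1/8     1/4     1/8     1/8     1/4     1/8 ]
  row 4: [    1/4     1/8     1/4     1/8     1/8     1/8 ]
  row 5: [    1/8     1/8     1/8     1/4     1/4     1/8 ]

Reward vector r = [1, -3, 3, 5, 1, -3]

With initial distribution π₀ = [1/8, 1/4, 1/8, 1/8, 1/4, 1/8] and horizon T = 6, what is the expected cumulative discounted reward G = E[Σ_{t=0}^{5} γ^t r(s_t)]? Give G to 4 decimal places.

t=0: π = [0.1250, 0.2500, 0.1250, 0.1250, 0.2500, 0.1250], E[r] = 0.2500, γ^t·E[r] = 0.250000, running G = 0.250000
t=1: π = [0.1875, 0.1875, 0.1563, 0.1563, 0.1563, 0.1563], E[r] = 0.5625, γ^t·E[r] = 0.506250, running G = 0.756250
t=2: π = [0.1680, 0.1875, 0.1445, 0.1641, 0.1641, 0.1719], E[r] = 0.5078, γ^t·E[r] = 0.411328, running G = 1.167578
t=3: π = [0.1689, 0.1870, 0.1455, 0.1646, 0.1670, 0.1670], E[r] = 0.5332, γ^t·E[r] = 0.388705, running G = 1.556283
t=4: π = [0.1693, 0.1871, 0.1459, 0.1641, 0.1664, 0.1672], E[r] = 0.5305, γ^t·E[r] = 0.348073, running G = 1.904356
t=5: π = [0.1692, 0.1871, 0.1458, 0.1641, 0.1664, 0.1673], E[r] = 0.5304, γ^t·E[r] = 0.313184, running G = 2.217540

G = 2.2175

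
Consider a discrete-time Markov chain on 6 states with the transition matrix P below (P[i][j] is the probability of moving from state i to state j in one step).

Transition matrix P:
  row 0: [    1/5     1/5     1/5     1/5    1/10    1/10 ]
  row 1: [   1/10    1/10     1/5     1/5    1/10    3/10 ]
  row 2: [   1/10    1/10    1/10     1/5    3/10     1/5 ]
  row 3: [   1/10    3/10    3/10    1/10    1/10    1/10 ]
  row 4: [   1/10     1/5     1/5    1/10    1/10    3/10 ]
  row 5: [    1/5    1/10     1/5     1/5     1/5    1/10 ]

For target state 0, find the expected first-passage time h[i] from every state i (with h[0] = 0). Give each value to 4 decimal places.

h = [0.0000, 8.2939, 8.3545, 8.4253, 8.2808, 7.6017]

First-step conditioning: h[0] = 0; for i ≠ 0, h[i] = 1 + Σ_k P[i][k]·h[k].
  h[1] = 1 + 1/10·h[1] + 1/5·h[2] + 1/5·h[3] + 1/10·h[4] + 3/10·h[5]
  h[2] = 1 + 1/10·h[1] + 1/10·h[2] + 1/5·h[3] + 3/10·h[4] + 1/5·h[5]
  h[3] = 1 + 3/10·h[1] + 3/10·h[2] + 1/10·h[3] + 1/10·h[4] + 1/10·h[5]
  h[4] = 1 + 1/5·h[1] + 1/5·h[2] + 1/10·h[3] + 1/10·h[4] + 3/10·h[5]
  h[5] = 1 + 1/10·h[1] + 1/5·h[2] + 1/5·h[3] + 1/5·h[4] + 1/10·h[5]
Solving the 5×5 linear system over states ≠ 0 gives exactly h = [0, 72605/8754, 73135/8754, 24585/2918, 36245/4377, 66545/8754] (h[0] = 0 is the target).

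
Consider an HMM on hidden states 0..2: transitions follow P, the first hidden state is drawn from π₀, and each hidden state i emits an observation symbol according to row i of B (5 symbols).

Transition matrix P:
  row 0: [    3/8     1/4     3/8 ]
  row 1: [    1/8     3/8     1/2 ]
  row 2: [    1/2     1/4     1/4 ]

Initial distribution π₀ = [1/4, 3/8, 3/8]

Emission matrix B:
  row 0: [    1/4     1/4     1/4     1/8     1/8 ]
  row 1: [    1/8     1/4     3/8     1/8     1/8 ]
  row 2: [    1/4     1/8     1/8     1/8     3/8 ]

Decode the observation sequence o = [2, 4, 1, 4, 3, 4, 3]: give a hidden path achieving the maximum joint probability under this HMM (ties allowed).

t=0: δ = [6.250e-02, 1.406e-01, 4.688e-02]  (obs o_0=2)
t=1: δ = [2.930e-03, 6.592e-03, 2.637e-02]  ψ = [0, 1, 1]  (obs o_1=4)
t=2: δ = [3.296e-03, 1.648e-03, 8.240e-04]  ψ = [2, 2, 2]  (obs o_2=1)
t=3: δ = [1.545e-04, 1.030e-04, 4.635e-04]  ψ = [0, 0, 0]  (obs o_3=4)
t=4: δ = [2.897e-05, 1.448e-05, 1.448e-05]  ψ = [2, 2, 2]  (obs o_4=3)
t=5: δ = [1.358e-06, 9.052e-07, 4.074e-06]  ψ = [0, 0, 0]  (obs o_5=4)
t=6: δ = [2.546e-07, 1.273e-07, 1.273e-07]  ψ = [2, 2, 2]  (obs o_6=3)
backtrack: best end state = 0; path = [1, 2, 0, 2, 0, 2, 0]

path = [1, 2, 0, 2, 0, 2, 0]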